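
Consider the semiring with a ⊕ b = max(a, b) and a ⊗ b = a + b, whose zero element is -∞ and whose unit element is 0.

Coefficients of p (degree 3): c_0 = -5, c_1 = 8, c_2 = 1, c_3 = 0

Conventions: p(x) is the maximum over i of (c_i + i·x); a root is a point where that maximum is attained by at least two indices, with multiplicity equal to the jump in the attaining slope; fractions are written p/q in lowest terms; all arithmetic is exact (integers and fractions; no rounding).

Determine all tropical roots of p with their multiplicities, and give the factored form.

hull edge (i=0, c=-5) to (i=1, c=8): slope 13, span 1
hull edge (i=1, c=8) to (i=3, c=0): slope -4, span 2
Factored form: p(x) = 0 ⊗ (x ⊕ (-13)) ⊗ (x ⊕ 4) ⊗ (x ⊕ 4)
Answer: roots = -13 (mult 1), 4 (mult 2)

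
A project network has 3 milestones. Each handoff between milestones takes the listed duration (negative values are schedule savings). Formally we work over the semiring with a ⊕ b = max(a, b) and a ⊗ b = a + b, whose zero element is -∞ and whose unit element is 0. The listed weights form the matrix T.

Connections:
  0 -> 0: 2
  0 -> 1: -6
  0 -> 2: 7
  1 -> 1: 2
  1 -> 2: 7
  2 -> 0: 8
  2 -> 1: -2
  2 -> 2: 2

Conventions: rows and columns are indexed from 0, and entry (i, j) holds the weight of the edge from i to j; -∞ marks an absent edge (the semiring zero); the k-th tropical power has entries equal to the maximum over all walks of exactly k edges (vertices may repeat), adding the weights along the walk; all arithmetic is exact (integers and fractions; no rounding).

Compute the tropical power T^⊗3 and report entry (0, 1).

T^⊗2:
  [15, 5, 9]
  [15, 5, 9]
  [10, 2, 15]
T^⊗3:
  [17, 9, 22]
  [17, 9, 22]
  [23, 13, 17]
Key observation: the optimum is the walk 0->2->0->1, with weight 7 + 8 + (-6) = 9.
Optimal value attained by: walk 0->2->0->1.
Answer: (T^⊗3)[0][1] = 9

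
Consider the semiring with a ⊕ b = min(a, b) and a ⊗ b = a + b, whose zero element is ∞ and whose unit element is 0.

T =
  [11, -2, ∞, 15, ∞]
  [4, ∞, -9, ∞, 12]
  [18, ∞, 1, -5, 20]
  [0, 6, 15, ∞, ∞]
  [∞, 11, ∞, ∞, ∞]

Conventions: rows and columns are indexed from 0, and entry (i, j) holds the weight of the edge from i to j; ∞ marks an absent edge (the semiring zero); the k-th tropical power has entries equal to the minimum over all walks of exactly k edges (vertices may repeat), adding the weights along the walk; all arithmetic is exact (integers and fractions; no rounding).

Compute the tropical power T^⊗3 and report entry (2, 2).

T^⊗2:
  [2, 9, -11, 26, 10]
  [9, 2, -8, -14, 11]
  [-5, 1, 2, -4, 21]
  [10, -2, -3, 10, 18]
  [15, ∞, 2, ∞, 23]
T^⊗3:
  [7, 0, -10, -16, 9]
  [-14, -8, -7, -13, 12]
  [-4, -7, -8, -3, 13]
  [2, 8, -11, -8, 10]
  [20, 13, 3, -3, 22]
Key observation: the optimum is the walk 2->3->1->2, with weight (-5) + 6 + (-9) = -8.
Optimal value attained by: walk 2->3->1->2.
Answer: (T^⊗3)[2][2] = -8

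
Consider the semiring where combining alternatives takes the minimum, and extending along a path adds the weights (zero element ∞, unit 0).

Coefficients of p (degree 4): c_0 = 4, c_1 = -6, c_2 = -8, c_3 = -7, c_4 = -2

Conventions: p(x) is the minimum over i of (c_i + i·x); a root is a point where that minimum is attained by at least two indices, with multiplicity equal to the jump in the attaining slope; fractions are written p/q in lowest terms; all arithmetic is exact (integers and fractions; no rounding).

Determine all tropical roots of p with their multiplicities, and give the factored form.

hull edge (i=0, c=4) to (i=1, c=-6): slope -10, span 1
hull edge (i=1, c=-6) to (i=2, c=-8): slope -2, span 1
hull edge (i=2, c=-8) to (i=3, c=-7): slope 1, span 1
hull edge (i=3, c=-7) to (i=4, c=-2): slope 5, span 1
Factored form: p(x) = -2 ⊗ (x ⊕ (-5)) ⊗ (x ⊕ (-1)) ⊗ (x ⊕ 2) ⊗ (x ⊕ 10)
Answer: roots = -5 (mult 1), -1 (mult 1), 2 (mult 1), 10 (mult 1)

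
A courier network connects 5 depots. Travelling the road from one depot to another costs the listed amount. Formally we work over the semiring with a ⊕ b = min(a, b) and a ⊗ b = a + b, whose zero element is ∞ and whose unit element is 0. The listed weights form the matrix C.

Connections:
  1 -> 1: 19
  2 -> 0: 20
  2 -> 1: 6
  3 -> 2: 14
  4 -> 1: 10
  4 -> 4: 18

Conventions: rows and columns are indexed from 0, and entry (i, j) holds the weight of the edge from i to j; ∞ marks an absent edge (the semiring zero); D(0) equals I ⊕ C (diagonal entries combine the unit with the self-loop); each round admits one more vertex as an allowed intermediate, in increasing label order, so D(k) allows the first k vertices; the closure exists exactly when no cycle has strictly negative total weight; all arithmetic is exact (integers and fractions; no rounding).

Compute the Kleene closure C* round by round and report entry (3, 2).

D(0):
  [0, ∞, ∞, ∞, ∞]
  [∞, 0, ∞, ∞, ∞]
  [20, 6, 0, ∞, ∞]
  [∞, ∞, 14, 0, ∞]
  [∞, 10, ∞, ∞, 0]
D(1):
  [0, ∞, ∞, ∞, ∞]
  [∞, 0, ∞, ∞, ∞]
  [20, 6, 0, ∞, ∞]
  [∞, ∞, 14, 0, ∞]
  [∞, 10, ∞, ∞, 0]
D(2):
  [0, ∞, ∞, ∞, ∞]
  [∞, 0, ∞, ∞, ∞]
  [20, 6, 0, ∞, ∞]
  [∞, ∞, 14, 0, ∞]
  [∞, 10, ∞, ∞, 0]
D(3):
  [0, ∞, ∞, ∞, ∞]
  [∞, 0, ∞, ∞, ∞]
  [20, 6, 0, ∞, ∞]
  [34, 20, 14, 0, ∞]
  [∞, 10, ∞, ∞, 0]
D(4):
  [0, ∞, ∞, ∞, ∞]
  [∞, 0, ∞, ∞, ∞]
  [20, 6, 0, ∞, ∞]
  [34, 20, 14, 0, ∞]
  [∞, 10, ∞, ∞, 0]
D(5):
  [0, ∞, ∞, ∞, ∞]
  [∞, 0, ∞, ∞, ∞]
  [20, 6, 0, ∞, ∞]
  [34, 20, 14, 0, ∞]
  [∞, 10, ∞, ∞, 0]
Answer: C*[3][2] = 14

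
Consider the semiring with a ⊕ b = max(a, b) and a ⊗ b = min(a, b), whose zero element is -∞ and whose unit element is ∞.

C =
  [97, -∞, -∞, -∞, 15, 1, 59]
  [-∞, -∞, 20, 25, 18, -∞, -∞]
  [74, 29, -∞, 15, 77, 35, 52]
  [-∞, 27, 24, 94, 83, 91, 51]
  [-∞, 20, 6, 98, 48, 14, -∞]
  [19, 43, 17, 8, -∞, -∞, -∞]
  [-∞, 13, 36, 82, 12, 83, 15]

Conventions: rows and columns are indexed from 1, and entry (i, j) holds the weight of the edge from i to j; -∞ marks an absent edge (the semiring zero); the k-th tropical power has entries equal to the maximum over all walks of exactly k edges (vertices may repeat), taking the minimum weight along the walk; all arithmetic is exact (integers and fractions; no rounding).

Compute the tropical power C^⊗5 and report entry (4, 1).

C^⊗2:
  [97, 15, 36, 59, 15, 59, 59]
  [20, 25, 24, 25, 25, 25, 25]
  [74, 35, 36, 77, 48, 52, 59]
  [24, 43, 36, 94, 83, 91, 51]
  [14, 27, 24, 94, 83, 91, 51]
  [19, 17, 20, 25, 18, 17, 19]
  [36, 43, 24, 82, 82, 82, 51]
C^⊗3:
  [97, 43, 36, 59, 59, 59, 59]
  [24, 25, 25, 25, 25, 25, 25]
  [74, 43, 36, 77, 77, 77, 59]
  [36, 43, 36, 94, 83, 91, 51]
  [24, 43, 36, 94, 83, 91, 51]
  [20, 25, 24, 25, 25, 25, 25]
  [36, 43, 36, 82, 82, 82, 51]
C^⊗4:
  [97, 43, 36, 59, 59, 59, 59]
  [25, 25, 25, 25, 25, 25, 25]
  [74, 43, 36, 77, 77, 77, 59]
  [36, 43, 36, 94, 83, 91, 51]
  [36, 43, 36, 94, 83, 91, 51]
  [24, 25, 25, 25, 25, 25, 25]
  [36, 43, 36, 82, 82, 82, 51]
C^⊗5:
  [97, 43, 36, 59, 59, 59, 59]
  [25, 25, 25, 25, 25, 25, 25]
  [74, 43, 36, 77, 77, 77, 59]
  [36, 43, 36, 94, 83, 91, 51]
  [36, 43, 36, 94, 83, 91, 51]
  [25, 25, 25, 25, 25, 25, 25]
  [36, 43, 36, 82, 82, 82, 51]
Key observation: the optimum is the walk 4->4->4->7->3->1, with weight 94 min 94 min 51 min 36 min 74 = 36.
Optimal value attained by: walk 4->4->4->7->3->1.
Answer: (C^⊗5)[4][1] = 36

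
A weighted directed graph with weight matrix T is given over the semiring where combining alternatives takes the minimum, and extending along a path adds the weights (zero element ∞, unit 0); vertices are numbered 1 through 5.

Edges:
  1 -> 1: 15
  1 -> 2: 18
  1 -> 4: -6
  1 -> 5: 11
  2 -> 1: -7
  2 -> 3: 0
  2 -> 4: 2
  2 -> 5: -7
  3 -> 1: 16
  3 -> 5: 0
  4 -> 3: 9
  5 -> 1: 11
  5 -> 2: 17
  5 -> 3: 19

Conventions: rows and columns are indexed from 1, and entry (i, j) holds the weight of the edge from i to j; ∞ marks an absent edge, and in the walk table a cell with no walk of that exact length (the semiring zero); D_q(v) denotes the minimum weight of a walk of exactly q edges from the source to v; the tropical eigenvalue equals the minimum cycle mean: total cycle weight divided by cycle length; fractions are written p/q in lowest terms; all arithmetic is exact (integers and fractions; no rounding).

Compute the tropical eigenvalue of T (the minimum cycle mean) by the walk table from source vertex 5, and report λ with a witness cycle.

q=0: [∞, ∞, ∞, ∞, 0]
q=1: [11, 17, 19, ∞, ∞]
q=2: [10, 29, 17, 5, 10]
q=3: [21, 27, 14, 4, 17]
q=4: [20, 34, 13, 15, 14]
q=5: [25, 31, 24, 14, 13]
Optimal cycle mean attained by: cycle 1->4->3->5->2->1, total (-6) + 9 + 0 + 17 + (-7), length 5.
Answer: λ = 13/5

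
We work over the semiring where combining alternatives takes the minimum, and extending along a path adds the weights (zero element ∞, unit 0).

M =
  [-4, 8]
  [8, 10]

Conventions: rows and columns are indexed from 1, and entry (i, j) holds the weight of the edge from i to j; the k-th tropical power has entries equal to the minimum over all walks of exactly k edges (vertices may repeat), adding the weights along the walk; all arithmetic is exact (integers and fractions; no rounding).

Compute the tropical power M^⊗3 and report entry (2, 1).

M^⊗2:
  [-8, 4]
  [4, 16]
M^⊗3:
  [-12, 0]
  [0, 12]
Key observation: the optimum is the walk 2->1->1->1, with weight 8 + (-4) + (-4) = 0.
Optimal value attained by: walk 2->1->1->1.
Answer: (M^⊗3)[2][1] = 0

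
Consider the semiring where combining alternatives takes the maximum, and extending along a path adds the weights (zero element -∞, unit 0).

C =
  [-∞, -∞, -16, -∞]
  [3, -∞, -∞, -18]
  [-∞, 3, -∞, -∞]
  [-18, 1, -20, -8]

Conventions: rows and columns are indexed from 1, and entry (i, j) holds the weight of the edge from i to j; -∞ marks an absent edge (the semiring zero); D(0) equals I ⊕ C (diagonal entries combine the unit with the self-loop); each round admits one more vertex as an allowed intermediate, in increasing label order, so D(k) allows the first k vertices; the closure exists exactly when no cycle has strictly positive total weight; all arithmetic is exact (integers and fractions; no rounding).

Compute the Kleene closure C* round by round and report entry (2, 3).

D(0):
  [0, -∞, -16, -∞]
  [3, 0, -∞, -18]
  [-∞, 3, 0, -∞]
  [-18, 1, -20, 0]
D(1):
  [0, -∞, -16, -∞]
  [3, 0, -13, -18]
  [-∞, 3, 0, -∞]
  [-18, 1, -20, 0]
D(2):
  [0, -∞, -16, -∞]
  [3, 0, -13, -18]
  [6, 3, 0, -15]
  [4, 1, -12, 0]
D(3):
  [0, -13, -16, -31]
  [3, 0, -13, -18]
  [6, 3, 0, -15]
  [4, 1, -12, 0]
D(4):
  [0, -13, -16, -31]
  [3, 0, -13, -18]
  [6, 3, 0, -15]
  [4, 1, -12, 0]
Answer: C*[2][3] = -13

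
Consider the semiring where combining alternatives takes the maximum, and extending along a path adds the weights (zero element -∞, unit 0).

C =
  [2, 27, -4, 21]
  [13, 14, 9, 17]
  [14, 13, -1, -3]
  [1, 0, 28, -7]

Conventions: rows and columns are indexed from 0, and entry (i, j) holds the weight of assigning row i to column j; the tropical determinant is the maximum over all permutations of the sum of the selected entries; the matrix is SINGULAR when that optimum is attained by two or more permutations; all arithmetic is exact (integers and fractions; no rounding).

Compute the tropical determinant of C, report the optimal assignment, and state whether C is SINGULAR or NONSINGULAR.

σ = (0, 1, 2, 3): 2 + 14 + (-1) + (-7) = 8
σ = (0, 1, 3, 2): 2 + 14 + (-3) + 28 = 41
σ = (0, 2, 1, 3): 2 + 9 + 13 + (-7) = 17
σ = (0, 2, 3, 1): 2 + 9 + (-3) + 0 = 8
σ = (0, 3, 1, 2): 2 + 17 + 13 + 28 = 60
σ = (0, 3, 2, 1): 2 + 17 + (-1) + 0 = 18
σ = (1, 0, 2, 3): 27 + 13 + (-1) + (-7) = 32
σ = (1, 0, 3, 2): 27 + 13 + (-3) + 28 = 65
σ = (1, 2, 0, 3): 27 + 9 + 14 + (-7) = 43
σ = (1, 2, 3, 0): 27 + 9 + (-3) + 1 = 34
σ = (1, 3, 0, 2): 27 + 17 + 14 + 28 = 86
σ = (1, 3, 2, 0): 27 + 17 + (-1) + 1 = 44
σ = (2, 0, 1, 3): (-4) + 13 + 13 + (-7) = 15
σ = (2, 0, 3, 1): (-4) + 13 + (-3) + 0 = 6
σ = (2, 1, 0, 3): (-4) + 14 + 14 + (-7) = 17
σ = (2, 1, 3, 0): (-4) + 14 + (-3) + 1 = 8
σ = (2, 3, 0, 1): (-4) + 17 + 14 + 0 = 27
σ = (2, 3, 1, 0): (-4) + 17 + 13 + 1 = 27
σ = (3, 0, 1, 2): 21 + 13 + 13 + 28 = 75
σ = (3, 0, 2, 1): 21 + 13 + (-1) + 0 = 33
σ = (3, 1, 0, 2): 21 + 14 + 14 + 28 = 77
σ = (3, 1, 2, 0): 21 + 14 + (-1) + 1 = 35
σ = (3, 2, 0, 1): 21 + 9 + 14 + 0 = 44
σ = (3, 2, 1, 0): 21 + 9 + 13 + 1 = 44
Optimal value attained by: σ = (1, 3, 0, 2).
Answer: det⊕(C) = 86; verdict: NONSINGULAR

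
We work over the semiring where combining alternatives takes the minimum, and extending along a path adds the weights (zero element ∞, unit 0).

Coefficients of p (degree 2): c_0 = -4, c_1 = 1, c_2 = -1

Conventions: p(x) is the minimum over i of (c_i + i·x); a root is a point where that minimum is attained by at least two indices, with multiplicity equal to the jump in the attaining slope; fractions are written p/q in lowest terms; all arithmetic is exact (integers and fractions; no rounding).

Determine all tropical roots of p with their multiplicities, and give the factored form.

hull edge (i=0, c=-4) to (i=2, c=-1): slope 3/2, span 2
Factored form: p(x) = -1 ⊗ (x ⊕ (-3/2)) ⊗ (x ⊕ (-3/2))
Answer: roots = -3/2 (mult 2)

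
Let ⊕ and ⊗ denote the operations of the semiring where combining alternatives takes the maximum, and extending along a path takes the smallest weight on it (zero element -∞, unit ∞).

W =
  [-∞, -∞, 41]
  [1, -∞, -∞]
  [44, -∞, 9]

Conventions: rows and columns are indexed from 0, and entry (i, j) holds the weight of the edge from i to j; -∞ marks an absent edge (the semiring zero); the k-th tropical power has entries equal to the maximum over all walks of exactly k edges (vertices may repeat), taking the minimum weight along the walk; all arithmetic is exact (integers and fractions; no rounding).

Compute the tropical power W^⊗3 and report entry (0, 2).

W^⊗2:
  [41, -∞, 9]
  [-∞, -∞, 1]
  [9, -∞, 41]
W^⊗3:
  [9, -∞, 41]
  [1, -∞, 1]
  [41, -∞, 9]
Key observation: the optimum is the walk 0->2->0->2, with weight 41 min 44 min 41 = 41.
Optimal value attained by: walk 0->2->0->2.
Answer: (W^⊗3)[0][2] = 41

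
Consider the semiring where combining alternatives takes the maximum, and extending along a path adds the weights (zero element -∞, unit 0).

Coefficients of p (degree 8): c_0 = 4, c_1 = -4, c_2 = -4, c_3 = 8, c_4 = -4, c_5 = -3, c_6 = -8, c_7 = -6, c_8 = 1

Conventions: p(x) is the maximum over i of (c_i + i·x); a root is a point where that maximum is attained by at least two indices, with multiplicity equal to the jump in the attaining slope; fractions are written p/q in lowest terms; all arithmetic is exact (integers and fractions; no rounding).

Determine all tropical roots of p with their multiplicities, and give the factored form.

hull edge (i=0, c=4) to (i=3, c=8): slope 4/3, span 3
hull edge (i=3, c=8) to (i=8, c=1): slope -7/5, span 5
Factored form: p(x) = 1 ⊗ (x ⊕ (-4/3)) ⊗ (x ⊕ (-4/3)) ⊗ (x ⊕ (-4/3)) ⊗ (x ⊕ 7/5) ⊗ (x ⊕ 7/5) ⊗ (x ⊕ 7/5) ⊗ (x ⊕ 7/5) ⊗ (x ⊕ 7/5)
Answer: roots = -4/3 (mult 3), 7/5 (mult 5)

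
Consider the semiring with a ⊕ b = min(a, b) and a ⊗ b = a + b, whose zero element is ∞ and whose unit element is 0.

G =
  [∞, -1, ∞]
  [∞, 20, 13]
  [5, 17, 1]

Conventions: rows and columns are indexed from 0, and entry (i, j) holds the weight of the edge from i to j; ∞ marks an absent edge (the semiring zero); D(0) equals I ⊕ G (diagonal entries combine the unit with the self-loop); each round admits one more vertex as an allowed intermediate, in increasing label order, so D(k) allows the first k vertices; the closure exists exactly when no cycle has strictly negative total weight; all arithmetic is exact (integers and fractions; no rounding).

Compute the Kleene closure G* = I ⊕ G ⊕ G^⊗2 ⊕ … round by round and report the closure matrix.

D(0):
  [0, -1, ∞]
  [∞, 0, 13]
  [5, 17, 0]
D(1):
  [0, -1, ∞]
  [∞, 0, 13]
  [5, 4, 0]
D(2):
  [0, -1, 12]
  [∞, 0, 13]
  [5, 4, 0]
D(3):
  [0, -1, 12]
  [18, 0, 13]
  [5, 4, 0]
Answer: G* = [[0, -1, 12], [18, 0, 13], [5, 4, 0]]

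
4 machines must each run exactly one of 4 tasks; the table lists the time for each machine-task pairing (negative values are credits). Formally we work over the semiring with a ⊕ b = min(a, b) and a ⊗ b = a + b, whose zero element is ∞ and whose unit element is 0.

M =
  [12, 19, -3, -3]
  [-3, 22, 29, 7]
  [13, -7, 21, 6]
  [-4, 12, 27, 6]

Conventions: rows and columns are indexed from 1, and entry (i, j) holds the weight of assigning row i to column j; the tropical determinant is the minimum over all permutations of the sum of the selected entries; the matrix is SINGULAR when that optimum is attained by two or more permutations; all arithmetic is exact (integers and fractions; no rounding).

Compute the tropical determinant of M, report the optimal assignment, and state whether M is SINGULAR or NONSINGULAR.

σ = (1, 2, 3, 4): 12 + 22 + 21 + 6 = 61
σ = (1, 2, 4, 3): 12 + 22 + 6 + 27 = 67
σ = (1, 3, 2, 4): 12 + 29 + (-7) + 6 = 40
σ = (1, 3, 4, 2): 12 + 29 + 6 + 12 = 59
σ = (1, 4, 2, 3): 12 + 7 + (-7) + 27 = 39
σ = (1, 4, 3, 2): 12 + 7 + 21 + 12 = 52
σ = (2, 1, 3, 4): 19 + (-3) + 21 + 6 = 43
σ = (2, 1, 4, 3): 19 + (-3) + 6 + 27 = 49
σ = (2, 3, 1, 4): 19 + 29 + 13 + 6 = 67
σ = (2, 3, 4, 1): 19 + 29 + 6 + (-4) = 50
σ = (2, 4, 1, 3): 19 + 7 + 13 + 27 = 66
σ = (2, 4, 3, 1): 19 + 7 + 21 + (-4) = 43
σ = (3, 1, 2, 4): (-3) + (-3) + (-7) + 6 = -7
σ = (3, 1, 4, 2): (-3) + (-3) + 6 + 12 = 12
σ = (3, 2, 1, 4): (-3) + 22 + 13 + 6 = 38
σ = (3, 2, 4, 1): (-3) + 22 + 6 + (-4) = 21
σ = (3, 4, 1, 2): (-3) + 7 + 13 + 12 = 29
σ = (3, 4, 2, 1): (-3) + 7 + (-7) + (-4) = -7
σ = (4, 1, 2, 3): (-3) + (-3) + (-7) + 27 = 14
σ = (4, 1, 3, 2): (-3) + (-3) + 21 + 12 = 27
σ = (4, 2, 1, 3): (-3) + 22 + 13 + 27 = 59
σ = (4, 2, 3, 1): (-3) + 22 + 21 + (-4) = 36
σ = (4, 3, 1, 2): (-3) + 29 + 13 + 12 = 51
σ = (4, 3, 2, 1): (-3) + 29 + (-7) + (-4) = 15
Optimal value attained by: σ = (3, 1, 2, 4).
Answer: det⊕(M) = -7; verdict: SINGULAR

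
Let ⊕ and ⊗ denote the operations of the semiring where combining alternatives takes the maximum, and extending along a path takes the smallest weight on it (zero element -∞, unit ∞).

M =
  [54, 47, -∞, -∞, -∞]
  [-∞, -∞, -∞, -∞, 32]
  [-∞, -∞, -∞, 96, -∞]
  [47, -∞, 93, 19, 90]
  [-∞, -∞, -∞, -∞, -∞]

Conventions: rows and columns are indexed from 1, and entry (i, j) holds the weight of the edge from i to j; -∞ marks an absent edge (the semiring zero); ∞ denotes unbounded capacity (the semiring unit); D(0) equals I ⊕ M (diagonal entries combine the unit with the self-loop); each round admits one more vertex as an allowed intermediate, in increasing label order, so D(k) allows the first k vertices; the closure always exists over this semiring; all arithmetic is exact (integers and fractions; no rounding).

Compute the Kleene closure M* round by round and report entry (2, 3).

D(0):
  [∞, 47, -∞, -∞, -∞]
  [-∞, ∞, -∞, -∞, 32]
  [-∞, -∞, ∞, 96, -∞]
  [47, -∞, 93, ∞, 90]
  [-∞, -∞, -∞, -∞, ∞]
D(1):
  [∞, 47, -∞, -∞, -∞]
  [-∞, ∞, -∞, -∞, 32]
  [-∞, -∞, ∞, 96, -∞]
  [47, 47, 93, ∞, 90]
  [-∞, -∞, -∞, -∞, ∞]
D(2):
  [∞, 47, -∞, -∞, 32]
  [-∞, ∞, -∞, -∞, 32]
  [-∞, -∞, ∞, 96, -∞]
  [47, 47, 93, ∞, 90]
  [-∞, -∞, -∞, -∞, ∞]
D(3):
  [∞, 47, -∞, -∞, 32]
  [-∞, ∞, -∞, -∞, 32]
  [-∞, -∞, ∞, 96, -∞]
  [47, 47, 93, ∞, 90]
  [-∞, -∞, -∞, -∞, ∞]
D(4):
  [∞, 47, -∞, -∞, 32]
  [-∞, ∞, -∞, -∞, 32]
  [47, 47, ∞, 96, 90]
  [47, 47, 93, ∞, 90]
  [-∞, -∞, -∞, -∞, ∞]
D(5):
  [∞, 47, -∞, -∞, 32]
  [-∞, ∞, -∞, -∞, 32]
  [47, 47, ∞, 96, 90]
  [47, 47, 93, ∞, 90]
  [-∞, -∞, -∞, -∞, ∞]
Answer: M*[2][3] = -∞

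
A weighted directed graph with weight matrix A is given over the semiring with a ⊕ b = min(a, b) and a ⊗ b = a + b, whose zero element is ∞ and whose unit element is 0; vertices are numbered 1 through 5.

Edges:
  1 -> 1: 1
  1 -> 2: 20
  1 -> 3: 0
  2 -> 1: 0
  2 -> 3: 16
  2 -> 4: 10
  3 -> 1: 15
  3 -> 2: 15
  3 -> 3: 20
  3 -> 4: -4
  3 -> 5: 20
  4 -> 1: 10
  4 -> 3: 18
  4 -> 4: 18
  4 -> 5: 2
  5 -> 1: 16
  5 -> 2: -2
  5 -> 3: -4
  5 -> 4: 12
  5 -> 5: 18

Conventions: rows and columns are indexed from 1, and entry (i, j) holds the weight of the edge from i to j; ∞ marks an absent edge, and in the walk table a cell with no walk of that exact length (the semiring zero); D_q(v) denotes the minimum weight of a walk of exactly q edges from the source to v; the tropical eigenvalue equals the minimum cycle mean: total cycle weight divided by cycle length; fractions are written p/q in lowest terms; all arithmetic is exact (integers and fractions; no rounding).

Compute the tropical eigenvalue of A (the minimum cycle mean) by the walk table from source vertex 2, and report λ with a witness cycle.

q=0: [∞, 0, ∞, ∞, ∞]
q=1: [0, ∞, 16, 10, ∞]
q=2: [1, 20, 0, 12, 12]
q=3: [2, 10, 1, -4, 14]
q=4: [3, 12, 2, -3, -2]
q=5: [4, -4, -6, -2, -1]
Optimal cycle mean attained by: cycle 3->4->5->3, total (-4) + 2 + (-4), length 3.
Answer: λ = -2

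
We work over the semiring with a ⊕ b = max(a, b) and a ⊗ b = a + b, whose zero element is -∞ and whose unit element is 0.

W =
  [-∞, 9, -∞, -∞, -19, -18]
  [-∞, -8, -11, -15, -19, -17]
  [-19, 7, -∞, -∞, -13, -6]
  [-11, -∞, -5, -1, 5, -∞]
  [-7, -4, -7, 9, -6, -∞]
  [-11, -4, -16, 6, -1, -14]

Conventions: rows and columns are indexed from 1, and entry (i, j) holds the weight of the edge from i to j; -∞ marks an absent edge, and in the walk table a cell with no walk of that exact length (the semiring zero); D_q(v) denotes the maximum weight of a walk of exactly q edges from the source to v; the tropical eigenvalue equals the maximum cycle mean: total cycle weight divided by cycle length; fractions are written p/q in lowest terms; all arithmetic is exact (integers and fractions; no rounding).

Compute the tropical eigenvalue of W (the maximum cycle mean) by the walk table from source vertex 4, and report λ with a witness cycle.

q=0: [-∞, -∞, -∞, 0, -∞, -∞]
q=1: [-11, -∞, -5, -1, 5, -∞]
q=2: [-2, 2, -2, 14, 4, -11]
q=3: [3, 7, 9, 13, 19, -8]
q=4: [12, 16, 12, 28, 18, 3]
q=5: [17, 21, 23, 27, 33, 6]
q=6: [26, 30, 26, 42, 32, 17]
Optimal cycle mean attained by: cycle 4->5->4, total 5 + 9, length 2.
Answer: λ = 7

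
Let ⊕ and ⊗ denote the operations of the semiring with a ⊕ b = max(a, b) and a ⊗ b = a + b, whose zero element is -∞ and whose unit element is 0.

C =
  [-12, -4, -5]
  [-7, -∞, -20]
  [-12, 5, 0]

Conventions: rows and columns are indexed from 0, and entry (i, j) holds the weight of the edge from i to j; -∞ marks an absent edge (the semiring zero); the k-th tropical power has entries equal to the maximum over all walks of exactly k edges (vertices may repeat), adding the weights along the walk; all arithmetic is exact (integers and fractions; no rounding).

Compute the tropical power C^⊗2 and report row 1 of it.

C^⊗2:
  [-11, 0, -5]
  [-19, -11, -12]
  [-2, 5, 0]
Answer: row 1 of C^⊗2 = [-19, -11, -12]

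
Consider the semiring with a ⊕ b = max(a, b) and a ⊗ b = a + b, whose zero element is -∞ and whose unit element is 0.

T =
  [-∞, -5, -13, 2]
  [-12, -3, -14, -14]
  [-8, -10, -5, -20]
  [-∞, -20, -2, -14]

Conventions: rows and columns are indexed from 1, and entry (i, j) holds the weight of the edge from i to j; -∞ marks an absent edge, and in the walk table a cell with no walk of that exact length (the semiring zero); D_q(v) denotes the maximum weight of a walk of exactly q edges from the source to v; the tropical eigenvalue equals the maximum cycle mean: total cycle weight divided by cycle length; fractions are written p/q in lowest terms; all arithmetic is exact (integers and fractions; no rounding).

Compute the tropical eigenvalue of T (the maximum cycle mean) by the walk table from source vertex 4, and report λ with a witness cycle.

q=0: [-∞, -∞, -∞, 0]
q=1: [-∞, -20, -2, -14]
q=2: [-10, -12, -7, -22]
q=3: [-15, -15, -12, -8]
q=4: [-20, -18, -10, -13]
Optimal cycle mean attained by: cycle 1->4->3->1, total 2 + (-2) + (-8), length 3.
Answer: λ = -8/3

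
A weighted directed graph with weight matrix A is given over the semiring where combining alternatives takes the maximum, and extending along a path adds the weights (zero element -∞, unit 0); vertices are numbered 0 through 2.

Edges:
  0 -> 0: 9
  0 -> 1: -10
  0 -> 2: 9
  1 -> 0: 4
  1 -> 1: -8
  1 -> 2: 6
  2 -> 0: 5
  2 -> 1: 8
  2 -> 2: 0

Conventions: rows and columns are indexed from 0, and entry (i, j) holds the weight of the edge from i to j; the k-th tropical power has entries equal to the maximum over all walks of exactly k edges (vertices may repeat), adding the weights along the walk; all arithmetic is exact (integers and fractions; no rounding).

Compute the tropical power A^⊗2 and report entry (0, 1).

A^⊗2:
  [18, 17, 18]
  [13, 14, 13]
  [14, 8, 14]
Key observation: the optimum is the walk 0->2->1, with weight 9 + 8 = 17.
Optimal value attained by: walk 0->2->1.
Answer: (A^⊗2)[0][1] = 17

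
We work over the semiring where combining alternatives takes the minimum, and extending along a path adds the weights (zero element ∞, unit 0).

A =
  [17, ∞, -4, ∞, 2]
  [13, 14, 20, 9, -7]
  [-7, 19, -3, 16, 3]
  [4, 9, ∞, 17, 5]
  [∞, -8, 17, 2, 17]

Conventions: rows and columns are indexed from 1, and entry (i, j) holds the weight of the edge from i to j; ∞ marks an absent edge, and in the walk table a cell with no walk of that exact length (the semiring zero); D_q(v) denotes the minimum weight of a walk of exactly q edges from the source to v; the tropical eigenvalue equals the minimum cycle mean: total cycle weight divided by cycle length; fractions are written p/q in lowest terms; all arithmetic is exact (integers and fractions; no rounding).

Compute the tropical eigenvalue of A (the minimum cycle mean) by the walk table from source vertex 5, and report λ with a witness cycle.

q=0: [∞, ∞, ∞, ∞, 0]
q=1: [∞, -8, 17, 2, 17]
q=2: [5, 6, 12, 1, -15]
q=3: [5, -23, 1, -13, -1]
q=4: [-10, -9, -3, -14, -30]
q=5: [-10, -38, -14, -28, -16]
Optimal cycle mean attained by: cycle 2->5->2, total (-7) + (-8), length 2.
Answer: λ = -15/2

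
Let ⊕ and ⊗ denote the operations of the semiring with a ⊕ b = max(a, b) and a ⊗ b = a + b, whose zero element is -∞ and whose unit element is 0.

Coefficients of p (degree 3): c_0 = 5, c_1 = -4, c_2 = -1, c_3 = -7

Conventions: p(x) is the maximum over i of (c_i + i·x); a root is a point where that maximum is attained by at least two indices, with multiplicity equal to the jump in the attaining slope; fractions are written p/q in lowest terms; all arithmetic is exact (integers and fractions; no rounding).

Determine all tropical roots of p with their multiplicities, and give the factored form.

hull edge (i=0, c=5) to (i=2, c=-1): slope -3, span 2
hull edge (i=2, c=-1) to (i=3, c=-7): slope -6, span 1
Factored form: p(x) = -7 ⊗ (x ⊕ 3) ⊗ (x ⊕ 3) ⊗ (x ⊕ 6)
Answer: roots = 3 (mult 2), 6 (mult 1)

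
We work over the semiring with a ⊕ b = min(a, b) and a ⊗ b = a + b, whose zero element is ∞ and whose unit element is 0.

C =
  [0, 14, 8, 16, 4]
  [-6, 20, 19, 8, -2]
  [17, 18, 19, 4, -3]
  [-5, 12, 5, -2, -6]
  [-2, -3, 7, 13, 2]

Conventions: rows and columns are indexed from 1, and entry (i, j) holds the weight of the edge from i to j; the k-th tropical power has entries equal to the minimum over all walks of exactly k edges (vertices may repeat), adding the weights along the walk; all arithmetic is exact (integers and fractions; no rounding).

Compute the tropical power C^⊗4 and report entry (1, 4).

C^⊗2:
  [0, 1, 8, 12, 4]
  [-6, -5, 2, 6, -2]
  [-5, -6, 4, 2, -2]
  [-8, -9, 1, -4, -8]
  [-9, -1, 6, 5, -5]
C^⊗3:
  [-5, 1, 8, 9, -1]
  [-11, -5, 2, 3, -7]
  [-12, -5, 3, 0, -8]
  [-15, -11, -1, -6, -11]
  [-9, -8, -1, 3, -5]
C^⊗4:
  [-5, -4, 3, 7, -1]
  [-11, -10, -3, 1, -7]
  [-12, -11, -4, -2, -8]
  [-17, -14, -7, -8, -13]
  [-14, -8, -1, 0, -10]
Key observation: the optimum is the walk 1->5->2->4->4, with weight 4 + (-3) + 8 + (-2) = 7.
Optimal value attained by: walk 1->5->2->4->4.
Answer: (C^⊗4)[1][4] = 7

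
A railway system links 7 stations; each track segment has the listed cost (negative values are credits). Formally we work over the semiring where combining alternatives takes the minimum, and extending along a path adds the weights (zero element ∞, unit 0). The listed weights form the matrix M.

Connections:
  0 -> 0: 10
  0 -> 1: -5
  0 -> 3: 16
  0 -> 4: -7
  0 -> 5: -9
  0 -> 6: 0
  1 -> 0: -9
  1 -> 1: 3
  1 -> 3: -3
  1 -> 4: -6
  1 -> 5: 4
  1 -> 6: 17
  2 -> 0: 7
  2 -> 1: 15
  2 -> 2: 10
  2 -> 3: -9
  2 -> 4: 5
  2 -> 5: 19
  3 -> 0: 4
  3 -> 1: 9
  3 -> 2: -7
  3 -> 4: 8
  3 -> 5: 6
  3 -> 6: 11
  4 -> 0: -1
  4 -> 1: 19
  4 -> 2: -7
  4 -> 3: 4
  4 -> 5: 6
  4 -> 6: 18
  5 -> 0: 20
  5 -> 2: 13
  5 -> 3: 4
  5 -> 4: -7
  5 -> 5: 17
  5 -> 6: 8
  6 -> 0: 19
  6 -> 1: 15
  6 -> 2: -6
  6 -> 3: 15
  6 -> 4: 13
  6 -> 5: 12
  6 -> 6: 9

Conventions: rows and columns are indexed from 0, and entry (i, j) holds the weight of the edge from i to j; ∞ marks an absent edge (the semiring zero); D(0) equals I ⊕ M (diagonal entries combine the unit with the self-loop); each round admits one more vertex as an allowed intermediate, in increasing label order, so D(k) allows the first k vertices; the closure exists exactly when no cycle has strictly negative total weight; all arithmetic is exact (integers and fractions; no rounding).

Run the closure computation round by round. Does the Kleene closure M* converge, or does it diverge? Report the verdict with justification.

D(0):
  [0, -5, ∞, 16, -7, -9, 0]
  [-9, 0, ∞, -3, -6, 4, 17]
  [7, 15, 0, -9, 5, 19, ∞]
  [4, 9, -7, 0, 8, 6, 11]
  [-1, 19, -7, 4, 0, 6, 18]
  [20, ∞, 13, 4, -7, 0, 8]
  [19, 15, -6, 15, 13, 12, 0]
Detection: at round 1, diagonal entry (1, 1) turns strictly negative.
Key observation: the cycle 1->0->1 has total weight (-9) + (-5), which is strictly negative.
Answer: DIVERGES — negative cycle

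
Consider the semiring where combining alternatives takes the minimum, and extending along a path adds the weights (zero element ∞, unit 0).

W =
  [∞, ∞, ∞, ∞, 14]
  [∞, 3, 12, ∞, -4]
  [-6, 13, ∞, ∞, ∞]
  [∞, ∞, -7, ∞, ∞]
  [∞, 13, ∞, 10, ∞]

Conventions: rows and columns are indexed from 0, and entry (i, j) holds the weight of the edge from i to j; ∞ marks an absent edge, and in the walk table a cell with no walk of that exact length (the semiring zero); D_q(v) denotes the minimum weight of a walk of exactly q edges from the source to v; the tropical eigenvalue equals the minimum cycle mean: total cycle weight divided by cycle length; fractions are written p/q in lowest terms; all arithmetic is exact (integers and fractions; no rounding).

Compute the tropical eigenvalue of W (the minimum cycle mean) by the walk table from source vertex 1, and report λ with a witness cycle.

q=0: [∞, 0, ∞, ∞, ∞]
q=1: [∞, 3, 12, ∞, -4]
q=2: [6, 6, 15, 6, -1]
q=3: [9, 9, -1, 9, 2]
q=4: [-7, 12, 2, 12, 5]
q=5: [-4, 15, 5, 15, 7]
Optimal cycle mean attained by: cycle 0->4->3->2->0, total 14 + 10 + (-7) + (-6), length 4.
Answer: λ = 11/4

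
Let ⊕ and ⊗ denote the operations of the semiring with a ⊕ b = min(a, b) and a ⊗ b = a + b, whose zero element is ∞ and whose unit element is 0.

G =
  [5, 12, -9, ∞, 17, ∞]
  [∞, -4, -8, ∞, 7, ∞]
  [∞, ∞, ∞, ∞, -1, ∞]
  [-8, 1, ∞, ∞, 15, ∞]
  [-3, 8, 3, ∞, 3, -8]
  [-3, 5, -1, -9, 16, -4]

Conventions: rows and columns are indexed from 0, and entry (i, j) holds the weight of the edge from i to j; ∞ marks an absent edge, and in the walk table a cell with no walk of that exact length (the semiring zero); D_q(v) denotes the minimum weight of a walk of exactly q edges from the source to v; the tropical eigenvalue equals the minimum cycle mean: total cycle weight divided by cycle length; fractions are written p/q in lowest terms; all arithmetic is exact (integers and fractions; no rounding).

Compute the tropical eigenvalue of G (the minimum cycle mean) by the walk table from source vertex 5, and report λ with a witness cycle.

q=0: [∞, ∞, ∞, ∞, ∞, 0]
q=1: [-3, 5, -1, -9, 16, -4]
q=2: [-17, -8, -12, -13, -2, -8]
q=3: [-21, -12, -26, -17, -13, -12]
q=4: [-25, -16, -30, -21, -27, -21]
q=5: [-30, -20, -34, -30, -31, -35]
q=6: [-38, -30, -39, -44, -35, -39]
Optimal cycle mean attained by: cycle 0->2->4->5->3->0, total (-9) + (-1) + (-8) + (-9) + (-8), length 5.
Answer: λ = -7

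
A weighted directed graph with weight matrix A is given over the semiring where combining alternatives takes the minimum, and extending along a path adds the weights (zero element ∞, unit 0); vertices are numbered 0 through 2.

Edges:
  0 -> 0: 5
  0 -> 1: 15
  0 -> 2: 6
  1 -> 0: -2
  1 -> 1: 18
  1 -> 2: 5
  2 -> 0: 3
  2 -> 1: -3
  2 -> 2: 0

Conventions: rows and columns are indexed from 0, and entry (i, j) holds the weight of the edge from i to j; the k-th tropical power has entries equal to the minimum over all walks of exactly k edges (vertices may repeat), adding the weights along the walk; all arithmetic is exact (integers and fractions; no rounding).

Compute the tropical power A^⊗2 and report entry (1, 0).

A^⊗2:
  [9, 3, 6]
  [3, 2, 4]
  [-5, -3, 0]
Key observation: the optimum is the walk 1->0->0, with weight (-2) + 5 = 3.
Optimal value attained by: walk 1->0->0.
Answer: (A^⊗2)[1][0] = 3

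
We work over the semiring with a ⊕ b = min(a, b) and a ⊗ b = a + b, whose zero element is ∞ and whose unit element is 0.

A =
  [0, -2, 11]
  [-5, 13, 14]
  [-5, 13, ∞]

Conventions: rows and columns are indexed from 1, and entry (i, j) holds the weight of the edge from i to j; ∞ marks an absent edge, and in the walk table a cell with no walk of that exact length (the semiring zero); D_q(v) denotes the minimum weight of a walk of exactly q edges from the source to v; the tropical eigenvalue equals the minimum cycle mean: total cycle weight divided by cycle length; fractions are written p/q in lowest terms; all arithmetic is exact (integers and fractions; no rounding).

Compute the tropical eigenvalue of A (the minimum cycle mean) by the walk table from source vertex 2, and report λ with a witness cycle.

q=0: [∞, 0, ∞]
q=1: [-5, 13, 14]
q=2: [-5, -7, 6]
q=3: [-12, -7, 6]
Optimal cycle mean attained by: cycle 1->2->1, total (-2) + (-5), length 2.
Answer: λ = -7/2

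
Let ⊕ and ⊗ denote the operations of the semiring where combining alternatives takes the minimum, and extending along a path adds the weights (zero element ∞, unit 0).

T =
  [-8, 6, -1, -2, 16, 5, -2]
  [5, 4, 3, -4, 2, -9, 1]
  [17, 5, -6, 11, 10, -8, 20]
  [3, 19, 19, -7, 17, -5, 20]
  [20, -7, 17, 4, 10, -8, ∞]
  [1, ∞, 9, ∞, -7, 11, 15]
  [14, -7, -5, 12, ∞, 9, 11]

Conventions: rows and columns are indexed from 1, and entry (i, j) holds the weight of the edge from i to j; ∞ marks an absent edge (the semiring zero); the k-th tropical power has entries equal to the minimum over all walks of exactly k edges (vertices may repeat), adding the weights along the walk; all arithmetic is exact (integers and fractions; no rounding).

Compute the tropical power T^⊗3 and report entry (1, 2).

T^⊗2:
  [-16, -9, -9, -10, -2, -9, -10]
  [-8, -6, -4, -11, -16, -9, 3]
  [-7, -1, -12, 1, -15, -14, 6]
  [-5, 9, 2, -14, -12, -12, 1]
  [-7, -3, -4, -11, -15, -16, -6]
  [-7, -14, 0, -3, 3, -15, -1]
  [-2, -3, -11, -11, -5, -16, -6]
T^⊗3:
  [-24, -17, -17, -18, -16, -18, -18]
  [-16, -23, -10, -18, -16, -24, -10]
  [-15, -22, -18, -11, -21, -23, -9]
  [-13, -19, -6, -21, -19, -20, -7]
  [-15, -22, -11, -18, -23, -23, -9]
  [-15, -10, -11, -18, -22, -23, -13]
  [-15, -13, -17, -18, -23, -19, -4]
Key observation: the optimum is the walk 1->1->7->2, with weight (-8) + (-2) + (-7) = -17.
Optimal value attained by: walk 1->1->7->2.
Answer: (T^⊗3)[1][2] = -17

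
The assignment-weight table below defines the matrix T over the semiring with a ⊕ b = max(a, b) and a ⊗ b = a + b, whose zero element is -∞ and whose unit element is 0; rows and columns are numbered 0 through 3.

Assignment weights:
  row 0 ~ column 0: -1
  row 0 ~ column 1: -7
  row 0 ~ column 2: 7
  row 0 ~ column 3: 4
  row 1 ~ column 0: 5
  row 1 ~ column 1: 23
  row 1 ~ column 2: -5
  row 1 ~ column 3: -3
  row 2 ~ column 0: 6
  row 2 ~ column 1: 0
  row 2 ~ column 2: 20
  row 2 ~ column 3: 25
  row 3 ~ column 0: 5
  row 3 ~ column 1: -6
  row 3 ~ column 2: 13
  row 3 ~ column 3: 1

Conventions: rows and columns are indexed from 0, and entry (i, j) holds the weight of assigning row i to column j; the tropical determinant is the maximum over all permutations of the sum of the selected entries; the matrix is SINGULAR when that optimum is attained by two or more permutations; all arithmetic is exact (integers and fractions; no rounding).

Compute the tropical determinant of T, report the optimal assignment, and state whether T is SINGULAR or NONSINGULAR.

σ = (0, 1, 2, 3): (-1) + 23 + 20 + 1 = 43
σ = (0, 1, 3, 2): (-1) + 23 + 25 + 13 = 60
σ = (0, 2, 1, 3): (-1) + (-5) + 0 + 1 = -5
σ = (0, 2, 3, 1): (-1) + (-5) + 25 + (-6) = 13
σ = (0, 3, 1, 2): (-1) + (-3) + 0 + 13 = 9
σ = (0, 3, 2, 1): (-1) + (-3) + 20 + (-6) = 10
σ = (1, 0, 2, 3): (-7) + 5 + 20 + 1 = 19
σ = (1, 0, 3, 2): (-7) + 5 + 25 + 13 = 36
σ = (1, 2, 0, 3): (-7) + (-5) + 6 + 1 = -5
σ = (1, 2, 3, 0): (-7) + (-5) + 25 + 5 = 18
σ = (1, 3, 0, 2): (-7) + (-3) + 6 + 13 = 9
σ = (1, 3, 2, 0): (-7) + (-3) + 20 + 5 = 15
σ = (2, 0, 1, 3): 7 + 5 + 0 + 1 = 13
σ = (2, 0, 3, 1): 7 + 5 + 25 + (-6) = 31
σ = (2, 1, 0, 3): 7 + 23 + 6 + 1 = 37
σ = (2, 1, 3, 0): 7 + 23 + 25 + 5 = 60
σ = (2, 3, 0, 1): 7 + (-3) + 6 + (-6) = 4
σ = (2, 3, 1, 0): 7 + (-3) + 0 + 5 = 9
σ = (3, 0, 1, 2): 4 + 5 + 0 + 13 = 22
σ = (3, 0, 2, 1): 4 + 5 + 20 + (-6) = 23
σ = (3, 1, 0, 2): 4 + 23 + 6 + 13 = 46
σ = (3, 1, 2, 0): 4 + 23 + 20 + 5 = 52
σ = (3, 2, 0, 1): 4 + (-5) + 6 + (-6) = -1
σ = (3, 2, 1, 0): 4 + (-5) + 0 + 5 = 4
Optimal value attained by: σ = (0, 1, 3, 2).
Answer: det⊕(T) = 60; verdict: SINGULAR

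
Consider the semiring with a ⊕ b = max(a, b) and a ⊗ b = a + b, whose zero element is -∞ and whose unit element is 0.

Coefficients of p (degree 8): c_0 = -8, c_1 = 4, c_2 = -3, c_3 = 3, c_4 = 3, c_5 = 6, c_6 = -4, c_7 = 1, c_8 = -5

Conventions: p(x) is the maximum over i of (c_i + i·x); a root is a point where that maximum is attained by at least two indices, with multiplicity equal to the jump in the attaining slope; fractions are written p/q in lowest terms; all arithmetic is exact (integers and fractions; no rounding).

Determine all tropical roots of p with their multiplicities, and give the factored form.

hull edge (i=0, c=-8) to (i=1, c=4): slope 12, span 1
hull edge (i=1, c=4) to (i=5, c=6): slope 1/2, span 4
hull edge (i=5, c=6) to (i=7, c=1): slope -5/2, span 2
hull edge (i=7, c=1) to (i=8, c=-5): slope -6, span 1
Factored form: p(x) = -5 ⊗ (x ⊕ (-12)) ⊗ (x ⊕ (-1/2)) ⊗ (x ⊕ (-1/2)) ⊗ (x ⊕ (-1/2)) ⊗ (x ⊕ (-1/2)) ⊗ (x ⊕ 5/2) ⊗ (x ⊕ 5/2) ⊗ (x ⊕ 6)
Answer: roots = -12 (mult 1), -1/2 (mult 4), 5/2 (mult 2), 6 (mult 1)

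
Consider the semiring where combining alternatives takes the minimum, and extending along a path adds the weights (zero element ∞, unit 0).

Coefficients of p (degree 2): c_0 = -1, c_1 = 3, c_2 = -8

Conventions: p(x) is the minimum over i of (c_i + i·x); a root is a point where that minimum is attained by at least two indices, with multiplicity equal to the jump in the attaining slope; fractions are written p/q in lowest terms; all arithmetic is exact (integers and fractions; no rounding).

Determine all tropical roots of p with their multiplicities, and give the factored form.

hull edge (i=0, c=-1) to (i=2, c=-8): slope -7/2, span 2
Factored form: p(x) = -8 ⊗ (x ⊕ 7/2) ⊗ (x ⊕ 7/2)
Answer: roots = 7/2 (mult 2)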